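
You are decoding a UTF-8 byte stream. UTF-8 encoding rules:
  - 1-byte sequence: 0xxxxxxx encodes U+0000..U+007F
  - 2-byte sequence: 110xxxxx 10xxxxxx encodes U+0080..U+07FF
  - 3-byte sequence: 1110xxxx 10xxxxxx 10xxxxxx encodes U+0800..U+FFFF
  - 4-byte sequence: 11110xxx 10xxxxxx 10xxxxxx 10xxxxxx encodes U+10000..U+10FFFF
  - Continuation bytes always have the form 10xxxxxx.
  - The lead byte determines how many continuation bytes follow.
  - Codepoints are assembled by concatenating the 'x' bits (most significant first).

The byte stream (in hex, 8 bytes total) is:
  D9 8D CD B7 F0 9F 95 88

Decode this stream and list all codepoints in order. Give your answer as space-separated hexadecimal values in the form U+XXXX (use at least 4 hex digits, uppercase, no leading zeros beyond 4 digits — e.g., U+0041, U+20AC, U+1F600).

Answer: U+064D U+0377 U+1F548

Derivation:
Byte[0]=D9: 2-byte lead, need 1 cont bytes. acc=0x19
Byte[1]=8D: continuation. acc=(acc<<6)|0x0D=0x64D
Completed: cp=U+064D (starts at byte 0)
Byte[2]=CD: 2-byte lead, need 1 cont bytes. acc=0xD
Byte[3]=B7: continuation. acc=(acc<<6)|0x37=0x377
Completed: cp=U+0377 (starts at byte 2)
Byte[4]=F0: 4-byte lead, need 3 cont bytes. acc=0x0
Byte[5]=9F: continuation. acc=(acc<<6)|0x1F=0x1F
Byte[6]=95: continuation. acc=(acc<<6)|0x15=0x7D5
Byte[7]=88: continuation. acc=(acc<<6)|0x08=0x1F548
Completed: cp=U+1F548 (starts at byte 4)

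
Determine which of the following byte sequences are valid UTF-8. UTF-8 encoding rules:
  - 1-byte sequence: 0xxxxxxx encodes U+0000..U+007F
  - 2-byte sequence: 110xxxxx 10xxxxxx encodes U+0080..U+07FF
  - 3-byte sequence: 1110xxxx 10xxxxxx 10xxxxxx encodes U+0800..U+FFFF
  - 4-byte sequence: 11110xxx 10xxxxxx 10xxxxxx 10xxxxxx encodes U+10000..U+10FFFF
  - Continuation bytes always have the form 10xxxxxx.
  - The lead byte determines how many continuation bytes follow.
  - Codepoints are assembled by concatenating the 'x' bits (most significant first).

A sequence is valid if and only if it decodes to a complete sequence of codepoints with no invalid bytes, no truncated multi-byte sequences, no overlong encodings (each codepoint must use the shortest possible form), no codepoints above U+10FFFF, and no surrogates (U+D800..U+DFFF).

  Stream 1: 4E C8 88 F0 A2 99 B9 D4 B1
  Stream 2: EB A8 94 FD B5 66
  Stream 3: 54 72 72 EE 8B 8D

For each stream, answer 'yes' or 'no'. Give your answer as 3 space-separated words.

Answer: yes no yes

Derivation:
Stream 1: decodes cleanly. VALID
Stream 2: error at byte offset 3. INVALID
Stream 3: decodes cleanly. VALID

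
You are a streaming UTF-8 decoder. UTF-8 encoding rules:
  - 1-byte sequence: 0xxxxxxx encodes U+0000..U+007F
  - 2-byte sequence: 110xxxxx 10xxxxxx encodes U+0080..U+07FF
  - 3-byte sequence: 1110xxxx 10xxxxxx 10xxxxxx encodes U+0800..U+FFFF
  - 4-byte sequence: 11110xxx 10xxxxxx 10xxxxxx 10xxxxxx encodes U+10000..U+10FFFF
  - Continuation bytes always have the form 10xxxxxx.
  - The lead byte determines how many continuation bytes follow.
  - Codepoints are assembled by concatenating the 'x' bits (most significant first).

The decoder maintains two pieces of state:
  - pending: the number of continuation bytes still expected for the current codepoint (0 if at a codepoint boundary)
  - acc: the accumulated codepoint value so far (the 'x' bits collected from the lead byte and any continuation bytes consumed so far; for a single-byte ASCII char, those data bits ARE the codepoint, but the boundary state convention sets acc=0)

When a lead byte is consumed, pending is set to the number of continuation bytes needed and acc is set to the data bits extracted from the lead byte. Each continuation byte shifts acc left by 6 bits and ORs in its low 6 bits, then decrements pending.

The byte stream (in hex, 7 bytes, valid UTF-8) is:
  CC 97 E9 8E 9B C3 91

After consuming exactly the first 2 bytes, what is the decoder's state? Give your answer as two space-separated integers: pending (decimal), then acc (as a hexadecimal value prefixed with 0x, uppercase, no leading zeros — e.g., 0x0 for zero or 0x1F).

Answer: 0 0x317

Derivation:
Byte[0]=CC: 2-byte lead. pending=1, acc=0xC
Byte[1]=97: continuation. acc=(acc<<6)|0x17=0x317, pending=0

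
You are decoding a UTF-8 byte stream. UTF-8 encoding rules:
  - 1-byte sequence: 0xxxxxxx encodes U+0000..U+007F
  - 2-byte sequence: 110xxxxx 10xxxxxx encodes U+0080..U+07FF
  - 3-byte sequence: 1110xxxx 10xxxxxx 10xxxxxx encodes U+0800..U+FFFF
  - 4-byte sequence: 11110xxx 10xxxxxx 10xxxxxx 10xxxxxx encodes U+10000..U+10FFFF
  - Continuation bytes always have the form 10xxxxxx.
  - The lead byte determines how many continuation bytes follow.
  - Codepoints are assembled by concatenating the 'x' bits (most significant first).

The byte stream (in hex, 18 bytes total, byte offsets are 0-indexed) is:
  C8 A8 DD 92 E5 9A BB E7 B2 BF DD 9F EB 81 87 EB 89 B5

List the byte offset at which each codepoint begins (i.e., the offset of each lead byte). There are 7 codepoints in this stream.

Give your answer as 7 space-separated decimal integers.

Byte[0]=C8: 2-byte lead, need 1 cont bytes. acc=0x8
Byte[1]=A8: continuation. acc=(acc<<6)|0x28=0x228
Completed: cp=U+0228 (starts at byte 0)
Byte[2]=DD: 2-byte lead, need 1 cont bytes. acc=0x1D
Byte[3]=92: continuation. acc=(acc<<6)|0x12=0x752
Completed: cp=U+0752 (starts at byte 2)
Byte[4]=E5: 3-byte lead, need 2 cont bytes. acc=0x5
Byte[5]=9A: continuation. acc=(acc<<6)|0x1A=0x15A
Byte[6]=BB: continuation. acc=(acc<<6)|0x3B=0x56BB
Completed: cp=U+56BB (starts at byte 4)
Byte[7]=E7: 3-byte lead, need 2 cont bytes. acc=0x7
Byte[8]=B2: continuation. acc=(acc<<6)|0x32=0x1F2
Byte[9]=BF: continuation. acc=(acc<<6)|0x3F=0x7CBF
Completed: cp=U+7CBF (starts at byte 7)
Byte[10]=DD: 2-byte lead, need 1 cont bytes. acc=0x1D
Byte[11]=9F: continuation. acc=(acc<<6)|0x1F=0x75F
Completed: cp=U+075F (starts at byte 10)
Byte[12]=EB: 3-byte lead, need 2 cont bytes. acc=0xB
Byte[13]=81: continuation. acc=(acc<<6)|0x01=0x2C1
Byte[14]=87: continuation. acc=(acc<<6)|0x07=0xB047
Completed: cp=U+B047 (starts at byte 12)
Byte[15]=EB: 3-byte lead, need 2 cont bytes. acc=0xB
Byte[16]=89: continuation. acc=(acc<<6)|0x09=0x2C9
Byte[17]=B5: continuation. acc=(acc<<6)|0x35=0xB275
Completed: cp=U+B275 (starts at byte 15)

Answer: 0 2 4 7 10 12 15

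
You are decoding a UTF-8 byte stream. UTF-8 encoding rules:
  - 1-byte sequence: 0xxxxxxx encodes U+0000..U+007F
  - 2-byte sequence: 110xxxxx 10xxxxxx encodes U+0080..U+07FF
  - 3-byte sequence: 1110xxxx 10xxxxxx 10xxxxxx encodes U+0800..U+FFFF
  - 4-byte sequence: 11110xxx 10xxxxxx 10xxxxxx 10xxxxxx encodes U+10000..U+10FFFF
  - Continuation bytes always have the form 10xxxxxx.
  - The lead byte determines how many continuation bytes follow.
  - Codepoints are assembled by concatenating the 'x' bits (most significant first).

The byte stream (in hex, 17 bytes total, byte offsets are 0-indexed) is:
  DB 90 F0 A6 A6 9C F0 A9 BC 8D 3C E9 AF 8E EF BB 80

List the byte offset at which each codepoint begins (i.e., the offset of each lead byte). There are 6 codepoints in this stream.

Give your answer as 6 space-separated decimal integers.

Byte[0]=DB: 2-byte lead, need 1 cont bytes. acc=0x1B
Byte[1]=90: continuation. acc=(acc<<6)|0x10=0x6D0
Completed: cp=U+06D0 (starts at byte 0)
Byte[2]=F0: 4-byte lead, need 3 cont bytes. acc=0x0
Byte[3]=A6: continuation. acc=(acc<<6)|0x26=0x26
Byte[4]=A6: continuation. acc=(acc<<6)|0x26=0x9A6
Byte[5]=9C: continuation. acc=(acc<<6)|0x1C=0x2699C
Completed: cp=U+2699C (starts at byte 2)
Byte[6]=F0: 4-byte lead, need 3 cont bytes. acc=0x0
Byte[7]=A9: continuation. acc=(acc<<6)|0x29=0x29
Byte[8]=BC: continuation. acc=(acc<<6)|0x3C=0xA7C
Byte[9]=8D: continuation. acc=(acc<<6)|0x0D=0x29F0D
Completed: cp=U+29F0D (starts at byte 6)
Byte[10]=3C: 1-byte ASCII. cp=U+003C
Byte[11]=E9: 3-byte lead, need 2 cont bytes. acc=0x9
Byte[12]=AF: continuation. acc=(acc<<6)|0x2F=0x26F
Byte[13]=8E: continuation. acc=(acc<<6)|0x0E=0x9BCE
Completed: cp=U+9BCE (starts at byte 11)
Byte[14]=EF: 3-byte lead, need 2 cont bytes. acc=0xF
Byte[15]=BB: continuation. acc=(acc<<6)|0x3B=0x3FB
Byte[16]=80: continuation. acc=(acc<<6)|0x00=0xFEC0
Completed: cp=U+FEC0 (starts at byte 14)

Answer: 0 2 6 10 11 14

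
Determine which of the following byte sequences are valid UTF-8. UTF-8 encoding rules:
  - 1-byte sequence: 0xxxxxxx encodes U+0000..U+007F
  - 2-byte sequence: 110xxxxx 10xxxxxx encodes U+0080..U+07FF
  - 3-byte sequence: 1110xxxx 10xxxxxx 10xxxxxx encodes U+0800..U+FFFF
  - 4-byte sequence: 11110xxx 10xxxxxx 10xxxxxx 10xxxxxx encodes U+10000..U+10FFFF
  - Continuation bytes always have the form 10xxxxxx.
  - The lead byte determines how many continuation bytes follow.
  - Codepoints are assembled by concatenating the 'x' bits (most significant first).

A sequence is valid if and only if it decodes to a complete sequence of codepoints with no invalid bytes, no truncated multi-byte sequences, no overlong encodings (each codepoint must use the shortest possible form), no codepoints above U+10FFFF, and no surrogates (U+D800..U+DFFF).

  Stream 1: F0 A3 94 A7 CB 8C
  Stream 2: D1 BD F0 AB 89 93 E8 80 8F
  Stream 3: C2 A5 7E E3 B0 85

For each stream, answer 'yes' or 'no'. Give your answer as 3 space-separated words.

Stream 1: decodes cleanly. VALID
Stream 2: decodes cleanly. VALID
Stream 3: decodes cleanly. VALID

Answer: yes yes yes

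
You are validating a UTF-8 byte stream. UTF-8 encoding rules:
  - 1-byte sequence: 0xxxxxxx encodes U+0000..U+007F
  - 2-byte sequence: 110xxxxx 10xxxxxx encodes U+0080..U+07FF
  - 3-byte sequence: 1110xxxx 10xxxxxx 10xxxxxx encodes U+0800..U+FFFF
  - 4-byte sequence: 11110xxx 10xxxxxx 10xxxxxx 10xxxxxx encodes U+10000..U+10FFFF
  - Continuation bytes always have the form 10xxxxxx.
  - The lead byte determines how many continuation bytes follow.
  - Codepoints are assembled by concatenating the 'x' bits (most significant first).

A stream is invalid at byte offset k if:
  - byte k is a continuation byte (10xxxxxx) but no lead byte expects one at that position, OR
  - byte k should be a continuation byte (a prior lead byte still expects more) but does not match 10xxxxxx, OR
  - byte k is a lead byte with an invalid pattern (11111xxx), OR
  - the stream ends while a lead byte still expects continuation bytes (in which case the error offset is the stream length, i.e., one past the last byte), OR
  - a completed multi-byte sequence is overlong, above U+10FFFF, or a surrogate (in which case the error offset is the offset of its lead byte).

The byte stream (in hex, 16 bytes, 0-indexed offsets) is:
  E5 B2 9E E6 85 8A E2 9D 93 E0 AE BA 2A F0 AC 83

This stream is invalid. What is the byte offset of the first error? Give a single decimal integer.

Byte[0]=E5: 3-byte lead, need 2 cont bytes. acc=0x5
Byte[1]=B2: continuation. acc=(acc<<6)|0x32=0x172
Byte[2]=9E: continuation. acc=(acc<<6)|0x1E=0x5C9E
Completed: cp=U+5C9E (starts at byte 0)
Byte[3]=E6: 3-byte lead, need 2 cont bytes. acc=0x6
Byte[4]=85: continuation. acc=(acc<<6)|0x05=0x185
Byte[5]=8A: continuation. acc=(acc<<6)|0x0A=0x614A
Completed: cp=U+614A (starts at byte 3)
Byte[6]=E2: 3-byte lead, need 2 cont bytes. acc=0x2
Byte[7]=9D: continuation. acc=(acc<<6)|0x1D=0x9D
Byte[8]=93: continuation. acc=(acc<<6)|0x13=0x2753
Completed: cp=U+2753 (starts at byte 6)
Byte[9]=E0: 3-byte lead, need 2 cont bytes. acc=0x0
Byte[10]=AE: continuation. acc=(acc<<6)|0x2E=0x2E
Byte[11]=BA: continuation. acc=(acc<<6)|0x3A=0xBBA
Completed: cp=U+0BBA (starts at byte 9)
Byte[12]=2A: 1-byte ASCII. cp=U+002A
Byte[13]=F0: 4-byte lead, need 3 cont bytes. acc=0x0
Byte[14]=AC: continuation. acc=(acc<<6)|0x2C=0x2C
Byte[15]=83: continuation. acc=(acc<<6)|0x03=0xB03
Byte[16]: stream ended, expected continuation. INVALID

Answer: 16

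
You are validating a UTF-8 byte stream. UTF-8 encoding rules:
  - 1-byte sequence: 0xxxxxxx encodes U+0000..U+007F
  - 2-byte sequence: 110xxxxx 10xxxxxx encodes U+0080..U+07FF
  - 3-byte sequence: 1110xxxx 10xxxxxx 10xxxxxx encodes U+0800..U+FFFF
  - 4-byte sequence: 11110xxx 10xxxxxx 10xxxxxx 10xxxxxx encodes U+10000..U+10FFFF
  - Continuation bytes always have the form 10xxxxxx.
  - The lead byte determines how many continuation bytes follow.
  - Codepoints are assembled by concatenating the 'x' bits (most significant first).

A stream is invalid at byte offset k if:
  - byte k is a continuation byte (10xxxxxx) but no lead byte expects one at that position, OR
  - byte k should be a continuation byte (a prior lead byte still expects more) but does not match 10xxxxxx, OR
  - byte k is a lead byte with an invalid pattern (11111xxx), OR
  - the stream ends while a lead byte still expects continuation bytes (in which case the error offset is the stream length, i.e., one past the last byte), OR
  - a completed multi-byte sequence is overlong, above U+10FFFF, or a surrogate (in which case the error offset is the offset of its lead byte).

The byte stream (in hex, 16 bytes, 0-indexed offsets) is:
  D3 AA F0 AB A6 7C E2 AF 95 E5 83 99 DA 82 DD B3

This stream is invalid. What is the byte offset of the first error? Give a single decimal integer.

Answer: 5

Derivation:
Byte[0]=D3: 2-byte lead, need 1 cont bytes. acc=0x13
Byte[1]=AA: continuation. acc=(acc<<6)|0x2A=0x4EA
Completed: cp=U+04EA (starts at byte 0)
Byte[2]=F0: 4-byte lead, need 3 cont bytes. acc=0x0
Byte[3]=AB: continuation. acc=(acc<<6)|0x2B=0x2B
Byte[4]=A6: continuation. acc=(acc<<6)|0x26=0xAE6
Byte[5]=7C: expected 10xxxxxx continuation. INVALID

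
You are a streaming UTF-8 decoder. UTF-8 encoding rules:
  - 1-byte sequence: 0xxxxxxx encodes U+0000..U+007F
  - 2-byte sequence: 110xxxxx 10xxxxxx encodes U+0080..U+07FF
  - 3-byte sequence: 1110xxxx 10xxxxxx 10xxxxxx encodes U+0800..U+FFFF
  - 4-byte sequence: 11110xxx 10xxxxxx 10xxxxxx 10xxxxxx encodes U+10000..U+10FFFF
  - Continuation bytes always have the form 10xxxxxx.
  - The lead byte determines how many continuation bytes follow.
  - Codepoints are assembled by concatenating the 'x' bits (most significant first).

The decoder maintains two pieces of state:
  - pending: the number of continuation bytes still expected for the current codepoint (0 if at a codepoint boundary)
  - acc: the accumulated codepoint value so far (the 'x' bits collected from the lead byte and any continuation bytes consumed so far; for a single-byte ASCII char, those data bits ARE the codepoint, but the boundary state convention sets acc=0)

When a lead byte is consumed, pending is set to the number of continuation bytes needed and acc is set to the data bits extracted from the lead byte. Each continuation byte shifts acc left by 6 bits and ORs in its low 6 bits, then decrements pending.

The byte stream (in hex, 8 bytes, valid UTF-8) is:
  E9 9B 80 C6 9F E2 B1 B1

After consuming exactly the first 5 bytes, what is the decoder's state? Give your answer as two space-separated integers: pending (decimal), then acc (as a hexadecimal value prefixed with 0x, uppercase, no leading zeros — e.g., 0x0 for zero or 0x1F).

Answer: 0 0x19F

Derivation:
Byte[0]=E9: 3-byte lead. pending=2, acc=0x9
Byte[1]=9B: continuation. acc=(acc<<6)|0x1B=0x25B, pending=1
Byte[2]=80: continuation. acc=(acc<<6)|0x00=0x96C0, pending=0
Byte[3]=C6: 2-byte lead. pending=1, acc=0x6
Byte[4]=9F: continuation. acc=(acc<<6)|0x1F=0x19F, pending=0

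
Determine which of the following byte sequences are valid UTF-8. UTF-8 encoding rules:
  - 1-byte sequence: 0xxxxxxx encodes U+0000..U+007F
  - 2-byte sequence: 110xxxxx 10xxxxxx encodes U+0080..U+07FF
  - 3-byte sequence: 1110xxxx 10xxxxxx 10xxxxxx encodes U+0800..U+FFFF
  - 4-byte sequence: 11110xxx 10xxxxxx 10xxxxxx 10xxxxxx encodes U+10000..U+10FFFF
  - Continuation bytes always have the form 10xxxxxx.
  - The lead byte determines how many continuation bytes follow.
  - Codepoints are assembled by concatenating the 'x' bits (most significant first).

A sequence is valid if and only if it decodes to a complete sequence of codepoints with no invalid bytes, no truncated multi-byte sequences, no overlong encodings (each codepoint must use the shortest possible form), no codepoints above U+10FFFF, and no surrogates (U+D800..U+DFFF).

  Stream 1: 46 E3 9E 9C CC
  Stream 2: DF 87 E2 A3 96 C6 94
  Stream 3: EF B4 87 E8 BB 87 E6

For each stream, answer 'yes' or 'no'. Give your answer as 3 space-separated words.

Answer: no yes no

Derivation:
Stream 1: error at byte offset 5. INVALID
Stream 2: decodes cleanly. VALID
Stream 3: error at byte offset 7. INVALID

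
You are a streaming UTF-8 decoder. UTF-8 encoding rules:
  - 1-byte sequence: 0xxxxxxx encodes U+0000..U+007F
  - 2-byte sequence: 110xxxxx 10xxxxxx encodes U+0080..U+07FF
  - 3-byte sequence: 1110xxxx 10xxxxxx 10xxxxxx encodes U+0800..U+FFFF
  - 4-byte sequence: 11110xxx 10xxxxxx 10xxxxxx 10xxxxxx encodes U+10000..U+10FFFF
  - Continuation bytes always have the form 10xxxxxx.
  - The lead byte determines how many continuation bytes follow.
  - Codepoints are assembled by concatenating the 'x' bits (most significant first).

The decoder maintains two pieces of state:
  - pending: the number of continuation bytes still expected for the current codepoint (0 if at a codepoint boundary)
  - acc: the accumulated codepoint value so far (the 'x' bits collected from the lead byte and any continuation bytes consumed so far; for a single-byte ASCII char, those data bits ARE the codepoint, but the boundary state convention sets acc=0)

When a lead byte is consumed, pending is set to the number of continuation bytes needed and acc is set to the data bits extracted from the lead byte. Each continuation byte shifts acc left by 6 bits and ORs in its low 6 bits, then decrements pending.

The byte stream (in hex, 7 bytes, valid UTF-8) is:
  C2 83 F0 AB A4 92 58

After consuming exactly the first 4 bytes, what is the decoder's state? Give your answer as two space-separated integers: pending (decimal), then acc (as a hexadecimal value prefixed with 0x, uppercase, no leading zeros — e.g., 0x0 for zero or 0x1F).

Byte[0]=C2: 2-byte lead. pending=1, acc=0x2
Byte[1]=83: continuation. acc=(acc<<6)|0x03=0x83, pending=0
Byte[2]=F0: 4-byte lead. pending=3, acc=0x0
Byte[3]=AB: continuation. acc=(acc<<6)|0x2B=0x2B, pending=2

Answer: 2 0x2B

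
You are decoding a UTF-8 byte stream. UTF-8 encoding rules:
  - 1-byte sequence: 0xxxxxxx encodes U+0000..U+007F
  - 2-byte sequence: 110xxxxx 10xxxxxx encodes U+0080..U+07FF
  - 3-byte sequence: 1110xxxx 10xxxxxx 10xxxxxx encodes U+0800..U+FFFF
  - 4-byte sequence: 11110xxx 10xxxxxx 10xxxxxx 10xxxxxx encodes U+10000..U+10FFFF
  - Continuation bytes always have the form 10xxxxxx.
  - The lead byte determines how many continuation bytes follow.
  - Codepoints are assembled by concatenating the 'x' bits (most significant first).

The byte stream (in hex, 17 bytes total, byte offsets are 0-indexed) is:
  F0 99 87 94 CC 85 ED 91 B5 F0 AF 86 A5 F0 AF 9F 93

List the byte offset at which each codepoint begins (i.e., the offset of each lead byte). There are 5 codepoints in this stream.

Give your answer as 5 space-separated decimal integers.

Byte[0]=F0: 4-byte lead, need 3 cont bytes. acc=0x0
Byte[1]=99: continuation. acc=(acc<<6)|0x19=0x19
Byte[2]=87: continuation. acc=(acc<<6)|0x07=0x647
Byte[3]=94: continuation. acc=(acc<<6)|0x14=0x191D4
Completed: cp=U+191D4 (starts at byte 0)
Byte[4]=CC: 2-byte lead, need 1 cont bytes. acc=0xC
Byte[5]=85: continuation. acc=(acc<<6)|0x05=0x305
Completed: cp=U+0305 (starts at byte 4)
Byte[6]=ED: 3-byte lead, need 2 cont bytes. acc=0xD
Byte[7]=91: continuation. acc=(acc<<6)|0x11=0x351
Byte[8]=B5: continuation. acc=(acc<<6)|0x35=0xD475
Completed: cp=U+D475 (starts at byte 6)
Byte[9]=F0: 4-byte lead, need 3 cont bytes. acc=0x0
Byte[10]=AF: continuation. acc=(acc<<6)|0x2F=0x2F
Byte[11]=86: continuation. acc=(acc<<6)|0x06=0xBC6
Byte[12]=A5: continuation. acc=(acc<<6)|0x25=0x2F1A5
Completed: cp=U+2F1A5 (starts at byte 9)
Byte[13]=F0: 4-byte lead, need 3 cont bytes. acc=0x0
Byte[14]=AF: continuation. acc=(acc<<6)|0x2F=0x2F
Byte[15]=9F: continuation. acc=(acc<<6)|0x1F=0xBDF
Byte[16]=93: continuation. acc=(acc<<6)|0x13=0x2F7D3
Completed: cp=U+2F7D3 (starts at byte 13)

Answer: 0 4 6 9 13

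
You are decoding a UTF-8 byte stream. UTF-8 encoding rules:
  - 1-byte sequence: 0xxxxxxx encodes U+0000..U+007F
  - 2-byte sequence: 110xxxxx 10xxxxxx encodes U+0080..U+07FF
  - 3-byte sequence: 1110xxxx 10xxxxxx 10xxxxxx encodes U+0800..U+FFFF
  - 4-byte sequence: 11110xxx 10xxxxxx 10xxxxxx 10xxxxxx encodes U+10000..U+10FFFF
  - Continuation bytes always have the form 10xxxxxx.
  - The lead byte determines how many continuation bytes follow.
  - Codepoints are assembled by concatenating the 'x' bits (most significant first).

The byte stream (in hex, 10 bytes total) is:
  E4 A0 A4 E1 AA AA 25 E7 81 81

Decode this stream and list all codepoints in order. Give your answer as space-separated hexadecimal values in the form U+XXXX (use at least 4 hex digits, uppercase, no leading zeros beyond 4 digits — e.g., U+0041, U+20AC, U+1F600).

Answer: U+4824 U+1AAA U+0025 U+7041

Derivation:
Byte[0]=E4: 3-byte lead, need 2 cont bytes. acc=0x4
Byte[1]=A0: continuation. acc=(acc<<6)|0x20=0x120
Byte[2]=A4: continuation. acc=(acc<<6)|0x24=0x4824
Completed: cp=U+4824 (starts at byte 0)
Byte[3]=E1: 3-byte lead, need 2 cont bytes. acc=0x1
Byte[4]=AA: continuation. acc=(acc<<6)|0x2A=0x6A
Byte[5]=AA: continuation. acc=(acc<<6)|0x2A=0x1AAA
Completed: cp=U+1AAA (starts at byte 3)
Byte[6]=25: 1-byte ASCII. cp=U+0025
Byte[7]=E7: 3-byte lead, need 2 cont bytes. acc=0x7
Byte[8]=81: continuation. acc=(acc<<6)|0x01=0x1C1
Byte[9]=81: continuation. acc=(acc<<6)|0x01=0x7041
Completed: cp=U+7041 (starts at byte 7)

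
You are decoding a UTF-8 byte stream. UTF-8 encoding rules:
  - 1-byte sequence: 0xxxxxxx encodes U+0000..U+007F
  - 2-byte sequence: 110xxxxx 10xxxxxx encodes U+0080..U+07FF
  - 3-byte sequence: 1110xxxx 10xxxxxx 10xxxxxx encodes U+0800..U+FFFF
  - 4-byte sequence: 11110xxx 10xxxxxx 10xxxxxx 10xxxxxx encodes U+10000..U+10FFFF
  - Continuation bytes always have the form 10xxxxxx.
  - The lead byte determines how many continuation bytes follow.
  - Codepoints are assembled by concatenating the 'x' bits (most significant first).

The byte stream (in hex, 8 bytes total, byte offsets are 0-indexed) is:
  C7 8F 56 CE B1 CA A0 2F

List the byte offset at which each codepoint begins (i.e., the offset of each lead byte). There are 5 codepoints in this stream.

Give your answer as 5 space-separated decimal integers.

Byte[0]=C7: 2-byte lead, need 1 cont bytes. acc=0x7
Byte[1]=8F: continuation. acc=(acc<<6)|0x0F=0x1CF
Completed: cp=U+01CF (starts at byte 0)
Byte[2]=56: 1-byte ASCII. cp=U+0056
Byte[3]=CE: 2-byte lead, need 1 cont bytes. acc=0xE
Byte[4]=B1: continuation. acc=(acc<<6)|0x31=0x3B1
Completed: cp=U+03B1 (starts at byte 3)
Byte[5]=CA: 2-byte lead, need 1 cont bytes. acc=0xA
Byte[6]=A0: continuation. acc=(acc<<6)|0x20=0x2A0
Completed: cp=U+02A0 (starts at byte 5)
Byte[7]=2F: 1-byte ASCII. cp=U+002F

Answer: 0 2 3 5 7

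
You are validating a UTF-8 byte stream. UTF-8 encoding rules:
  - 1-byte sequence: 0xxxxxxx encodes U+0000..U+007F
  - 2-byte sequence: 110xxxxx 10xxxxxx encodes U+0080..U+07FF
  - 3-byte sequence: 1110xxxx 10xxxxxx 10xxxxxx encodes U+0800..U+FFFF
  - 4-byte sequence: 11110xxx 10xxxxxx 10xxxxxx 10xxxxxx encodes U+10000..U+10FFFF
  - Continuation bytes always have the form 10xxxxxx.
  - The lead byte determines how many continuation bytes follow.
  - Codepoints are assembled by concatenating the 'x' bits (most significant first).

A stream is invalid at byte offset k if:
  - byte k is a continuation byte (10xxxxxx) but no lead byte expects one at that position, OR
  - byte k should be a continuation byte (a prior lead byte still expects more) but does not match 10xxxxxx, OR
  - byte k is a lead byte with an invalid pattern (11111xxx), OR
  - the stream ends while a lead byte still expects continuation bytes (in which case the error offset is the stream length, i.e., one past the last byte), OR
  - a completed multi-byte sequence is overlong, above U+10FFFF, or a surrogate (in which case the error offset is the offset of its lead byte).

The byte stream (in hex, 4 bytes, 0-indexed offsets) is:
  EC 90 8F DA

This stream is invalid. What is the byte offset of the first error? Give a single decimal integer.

Byte[0]=EC: 3-byte lead, need 2 cont bytes. acc=0xC
Byte[1]=90: continuation. acc=(acc<<6)|0x10=0x310
Byte[2]=8F: continuation. acc=(acc<<6)|0x0F=0xC40F
Completed: cp=U+C40F (starts at byte 0)
Byte[3]=DA: 2-byte lead, need 1 cont bytes. acc=0x1A
Byte[4]: stream ended, expected continuation. INVALID

Answer: 4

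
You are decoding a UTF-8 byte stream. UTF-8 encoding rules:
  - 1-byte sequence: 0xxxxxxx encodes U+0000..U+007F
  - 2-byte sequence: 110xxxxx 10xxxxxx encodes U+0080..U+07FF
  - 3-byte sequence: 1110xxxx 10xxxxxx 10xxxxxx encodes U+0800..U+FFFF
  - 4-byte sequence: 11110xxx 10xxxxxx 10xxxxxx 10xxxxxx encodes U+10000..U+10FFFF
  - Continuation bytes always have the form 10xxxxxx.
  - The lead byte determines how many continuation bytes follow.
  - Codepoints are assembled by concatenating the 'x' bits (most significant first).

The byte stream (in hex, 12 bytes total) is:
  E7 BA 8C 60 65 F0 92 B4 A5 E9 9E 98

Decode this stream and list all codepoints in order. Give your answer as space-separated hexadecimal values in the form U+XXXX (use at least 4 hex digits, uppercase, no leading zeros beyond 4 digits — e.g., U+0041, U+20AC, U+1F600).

Byte[0]=E7: 3-byte lead, need 2 cont bytes. acc=0x7
Byte[1]=BA: continuation. acc=(acc<<6)|0x3A=0x1FA
Byte[2]=8C: continuation. acc=(acc<<6)|0x0C=0x7E8C
Completed: cp=U+7E8C (starts at byte 0)
Byte[3]=60: 1-byte ASCII. cp=U+0060
Byte[4]=65: 1-byte ASCII. cp=U+0065
Byte[5]=F0: 4-byte lead, need 3 cont bytes. acc=0x0
Byte[6]=92: continuation. acc=(acc<<6)|0x12=0x12
Byte[7]=B4: continuation. acc=(acc<<6)|0x34=0x4B4
Byte[8]=A5: continuation. acc=(acc<<6)|0x25=0x12D25
Completed: cp=U+12D25 (starts at byte 5)
Byte[9]=E9: 3-byte lead, need 2 cont bytes. acc=0x9
Byte[10]=9E: continuation. acc=(acc<<6)|0x1E=0x25E
Byte[11]=98: continuation. acc=(acc<<6)|0x18=0x9798
Completed: cp=U+9798 (starts at byte 9)

Answer: U+7E8C U+0060 U+0065 U+12D25 U+9798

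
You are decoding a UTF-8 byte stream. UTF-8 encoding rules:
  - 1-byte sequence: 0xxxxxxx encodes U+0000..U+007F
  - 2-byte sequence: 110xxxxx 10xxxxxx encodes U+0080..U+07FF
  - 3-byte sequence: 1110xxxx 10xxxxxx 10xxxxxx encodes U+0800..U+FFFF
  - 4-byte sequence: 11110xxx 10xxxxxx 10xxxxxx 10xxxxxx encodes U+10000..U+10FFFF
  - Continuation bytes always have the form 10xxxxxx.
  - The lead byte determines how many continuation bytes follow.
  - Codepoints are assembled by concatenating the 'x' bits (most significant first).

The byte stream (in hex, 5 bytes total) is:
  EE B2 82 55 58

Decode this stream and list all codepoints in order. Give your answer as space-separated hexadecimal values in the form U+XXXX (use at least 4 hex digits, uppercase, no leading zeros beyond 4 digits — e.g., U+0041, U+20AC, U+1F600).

Byte[0]=EE: 3-byte lead, need 2 cont bytes. acc=0xE
Byte[1]=B2: continuation. acc=(acc<<6)|0x32=0x3B2
Byte[2]=82: continuation. acc=(acc<<6)|0x02=0xEC82
Completed: cp=U+EC82 (starts at byte 0)
Byte[3]=55: 1-byte ASCII. cp=U+0055
Byte[4]=58: 1-byte ASCII. cp=U+0058

Answer: U+EC82 U+0055 U+0058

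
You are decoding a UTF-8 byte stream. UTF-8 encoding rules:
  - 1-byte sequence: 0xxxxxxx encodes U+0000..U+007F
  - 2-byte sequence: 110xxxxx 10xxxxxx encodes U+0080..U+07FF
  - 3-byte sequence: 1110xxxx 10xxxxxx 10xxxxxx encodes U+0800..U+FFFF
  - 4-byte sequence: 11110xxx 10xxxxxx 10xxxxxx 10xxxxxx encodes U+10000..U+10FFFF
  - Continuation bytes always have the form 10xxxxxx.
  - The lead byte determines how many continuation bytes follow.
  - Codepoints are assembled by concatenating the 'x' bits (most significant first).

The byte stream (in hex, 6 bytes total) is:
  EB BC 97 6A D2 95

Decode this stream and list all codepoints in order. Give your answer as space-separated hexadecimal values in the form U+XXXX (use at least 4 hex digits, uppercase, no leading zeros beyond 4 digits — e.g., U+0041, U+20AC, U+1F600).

Byte[0]=EB: 3-byte lead, need 2 cont bytes. acc=0xB
Byte[1]=BC: continuation. acc=(acc<<6)|0x3C=0x2FC
Byte[2]=97: continuation. acc=(acc<<6)|0x17=0xBF17
Completed: cp=U+BF17 (starts at byte 0)
Byte[3]=6A: 1-byte ASCII. cp=U+006A
Byte[4]=D2: 2-byte lead, need 1 cont bytes. acc=0x12
Byte[5]=95: continuation. acc=(acc<<6)|0x15=0x495
Completed: cp=U+0495 (starts at byte 4)

Answer: U+BF17 U+006A U+0495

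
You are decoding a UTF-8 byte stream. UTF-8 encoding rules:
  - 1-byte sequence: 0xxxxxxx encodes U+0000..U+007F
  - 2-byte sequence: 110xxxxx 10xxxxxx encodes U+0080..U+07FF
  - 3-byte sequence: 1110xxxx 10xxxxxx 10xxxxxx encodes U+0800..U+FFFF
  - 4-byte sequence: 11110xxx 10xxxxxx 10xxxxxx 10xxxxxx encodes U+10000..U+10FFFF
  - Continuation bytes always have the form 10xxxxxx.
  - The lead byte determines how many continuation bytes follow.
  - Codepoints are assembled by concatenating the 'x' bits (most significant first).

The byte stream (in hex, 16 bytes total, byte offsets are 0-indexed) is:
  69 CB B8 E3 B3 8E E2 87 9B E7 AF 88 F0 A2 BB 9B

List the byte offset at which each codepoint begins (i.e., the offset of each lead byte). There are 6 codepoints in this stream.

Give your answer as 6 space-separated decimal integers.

Byte[0]=69: 1-byte ASCII. cp=U+0069
Byte[1]=CB: 2-byte lead, need 1 cont bytes. acc=0xB
Byte[2]=B8: continuation. acc=(acc<<6)|0x38=0x2F8
Completed: cp=U+02F8 (starts at byte 1)
Byte[3]=E3: 3-byte lead, need 2 cont bytes. acc=0x3
Byte[4]=B3: continuation. acc=(acc<<6)|0x33=0xF3
Byte[5]=8E: continuation. acc=(acc<<6)|0x0E=0x3CCE
Completed: cp=U+3CCE (starts at byte 3)
Byte[6]=E2: 3-byte lead, need 2 cont bytes. acc=0x2
Byte[7]=87: continuation. acc=(acc<<6)|0x07=0x87
Byte[8]=9B: continuation. acc=(acc<<6)|0x1B=0x21DB
Completed: cp=U+21DB (starts at byte 6)
Byte[9]=E7: 3-byte lead, need 2 cont bytes. acc=0x7
Byte[10]=AF: continuation. acc=(acc<<6)|0x2F=0x1EF
Byte[11]=88: continuation. acc=(acc<<6)|0x08=0x7BC8
Completed: cp=U+7BC8 (starts at byte 9)
Byte[12]=F0: 4-byte lead, need 3 cont bytes. acc=0x0
Byte[13]=A2: continuation. acc=(acc<<6)|0x22=0x22
Byte[14]=BB: continuation. acc=(acc<<6)|0x3B=0x8BB
Byte[15]=9B: continuation. acc=(acc<<6)|0x1B=0x22EDB
Completed: cp=U+22EDB (starts at byte 12)

Answer: 0 1 3 6 9 12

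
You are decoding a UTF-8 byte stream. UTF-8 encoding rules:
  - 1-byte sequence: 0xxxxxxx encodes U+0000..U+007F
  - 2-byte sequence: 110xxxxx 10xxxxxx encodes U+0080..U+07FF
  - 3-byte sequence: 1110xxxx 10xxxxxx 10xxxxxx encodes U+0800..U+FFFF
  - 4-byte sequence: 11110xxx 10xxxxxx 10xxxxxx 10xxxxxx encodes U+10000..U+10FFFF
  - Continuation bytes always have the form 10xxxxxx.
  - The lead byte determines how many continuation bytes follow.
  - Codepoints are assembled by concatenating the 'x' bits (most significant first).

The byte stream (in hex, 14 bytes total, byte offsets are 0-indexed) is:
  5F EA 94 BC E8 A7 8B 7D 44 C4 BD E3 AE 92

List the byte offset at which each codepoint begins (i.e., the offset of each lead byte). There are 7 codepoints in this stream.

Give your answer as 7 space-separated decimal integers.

Byte[0]=5F: 1-byte ASCII. cp=U+005F
Byte[1]=EA: 3-byte lead, need 2 cont bytes. acc=0xA
Byte[2]=94: continuation. acc=(acc<<6)|0x14=0x294
Byte[3]=BC: continuation. acc=(acc<<6)|0x3C=0xA53C
Completed: cp=U+A53C (starts at byte 1)
Byte[4]=E8: 3-byte lead, need 2 cont bytes. acc=0x8
Byte[5]=A7: continuation. acc=(acc<<6)|0x27=0x227
Byte[6]=8B: continuation. acc=(acc<<6)|0x0B=0x89CB
Completed: cp=U+89CB (starts at byte 4)
Byte[7]=7D: 1-byte ASCII. cp=U+007D
Byte[8]=44: 1-byte ASCII. cp=U+0044
Byte[9]=C4: 2-byte lead, need 1 cont bytes. acc=0x4
Byte[10]=BD: continuation. acc=(acc<<6)|0x3D=0x13D
Completed: cp=U+013D (starts at byte 9)
Byte[11]=E3: 3-byte lead, need 2 cont bytes. acc=0x3
Byte[12]=AE: continuation. acc=(acc<<6)|0x2E=0xEE
Byte[13]=92: continuation. acc=(acc<<6)|0x12=0x3B92
Completed: cp=U+3B92 (starts at byte 11)

Answer: 0 1 4 7 8 9 11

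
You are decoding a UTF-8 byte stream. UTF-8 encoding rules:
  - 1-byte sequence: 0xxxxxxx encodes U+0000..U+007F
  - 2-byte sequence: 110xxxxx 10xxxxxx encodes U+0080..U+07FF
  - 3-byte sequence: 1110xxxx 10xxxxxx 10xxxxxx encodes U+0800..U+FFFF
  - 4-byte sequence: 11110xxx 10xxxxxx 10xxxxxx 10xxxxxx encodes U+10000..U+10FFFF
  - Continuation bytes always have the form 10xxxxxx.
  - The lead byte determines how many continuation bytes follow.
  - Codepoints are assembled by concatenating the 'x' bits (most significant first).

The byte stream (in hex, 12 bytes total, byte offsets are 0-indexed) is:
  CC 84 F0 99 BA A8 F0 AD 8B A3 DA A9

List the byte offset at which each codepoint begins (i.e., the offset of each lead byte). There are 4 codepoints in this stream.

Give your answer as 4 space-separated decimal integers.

Answer: 0 2 6 10

Derivation:
Byte[0]=CC: 2-byte lead, need 1 cont bytes. acc=0xC
Byte[1]=84: continuation. acc=(acc<<6)|0x04=0x304
Completed: cp=U+0304 (starts at byte 0)
Byte[2]=F0: 4-byte lead, need 3 cont bytes. acc=0x0
Byte[3]=99: continuation. acc=(acc<<6)|0x19=0x19
Byte[4]=BA: continuation. acc=(acc<<6)|0x3A=0x67A
Byte[5]=A8: continuation. acc=(acc<<6)|0x28=0x19EA8
Completed: cp=U+19EA8 (starts at byte 2)
Byte[6]=F0: 4-byte lead, need 3 cont bytes. acc=0x0
Byte[7]=AD: continuation. acc=(acc<<6)|0x2D=0x2D
Byte[8]=8B: continuation. acc=(acc<<6)|0x0B=0xB4B
Byte[9]=A3: continuation. acc=(acc<<6)|0x23=0x2D2E3
Completed: cp=U+2D2E3 (starts at byte 6)
Byte[10]=DA: 2-byte lead, need 1 cont bytes. acc=0x1A
Byte[11]=A9: continuation. acc=(acc<<6)|0x29=0x6A9
Completed: cp=U+06A9 (starts at byte 10)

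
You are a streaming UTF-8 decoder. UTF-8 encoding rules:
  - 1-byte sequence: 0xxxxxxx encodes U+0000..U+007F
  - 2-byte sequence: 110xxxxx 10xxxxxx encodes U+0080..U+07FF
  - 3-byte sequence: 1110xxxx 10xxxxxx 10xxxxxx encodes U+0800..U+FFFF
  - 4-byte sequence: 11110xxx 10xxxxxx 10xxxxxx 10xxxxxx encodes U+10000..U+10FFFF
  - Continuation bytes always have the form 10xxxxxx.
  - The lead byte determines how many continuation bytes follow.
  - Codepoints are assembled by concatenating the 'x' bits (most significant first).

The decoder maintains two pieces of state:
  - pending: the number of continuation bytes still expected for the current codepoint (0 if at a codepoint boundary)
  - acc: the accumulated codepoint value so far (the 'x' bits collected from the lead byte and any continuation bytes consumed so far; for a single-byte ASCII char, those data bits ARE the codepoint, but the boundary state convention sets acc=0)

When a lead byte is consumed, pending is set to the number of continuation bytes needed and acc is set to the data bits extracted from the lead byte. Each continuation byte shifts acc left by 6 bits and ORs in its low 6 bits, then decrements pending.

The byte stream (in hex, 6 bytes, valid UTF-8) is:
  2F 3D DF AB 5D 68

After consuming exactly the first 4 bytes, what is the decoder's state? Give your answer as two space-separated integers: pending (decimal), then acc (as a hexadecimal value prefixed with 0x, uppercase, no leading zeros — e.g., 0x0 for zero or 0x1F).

Byte[0]=2F: 1-byte. pending=0, acc=0x0
Byte[1]=3D: 1-byte. pending=0, acc=0x0
Byte[2]=DF: 2-byte lead. pending=1, acc=0x1F
Byte[3]=AB: continuation. acc=(acc<<6)|0x2B=0x7EB, pending=0

Answer: 0 0x7EB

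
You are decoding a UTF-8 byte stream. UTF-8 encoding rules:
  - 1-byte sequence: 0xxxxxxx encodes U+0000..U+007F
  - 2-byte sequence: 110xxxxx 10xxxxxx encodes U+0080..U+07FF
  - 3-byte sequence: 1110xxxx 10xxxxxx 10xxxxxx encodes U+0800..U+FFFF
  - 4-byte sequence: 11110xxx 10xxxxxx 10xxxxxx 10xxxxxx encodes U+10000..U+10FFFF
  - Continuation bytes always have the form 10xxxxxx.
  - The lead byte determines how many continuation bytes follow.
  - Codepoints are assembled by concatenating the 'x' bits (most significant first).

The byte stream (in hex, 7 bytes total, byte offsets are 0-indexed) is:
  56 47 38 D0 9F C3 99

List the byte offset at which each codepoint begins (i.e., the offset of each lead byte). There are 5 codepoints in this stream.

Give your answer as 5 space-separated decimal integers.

Answer: 0 1 2 3 5

Derivation:
Byte[0]=56: 1-byte ASCII. cp=U+0056
Byte[1]=47: 1-byte ASCII. cp=U+0047
Byte[2]=38: 1-byte ASCII. cp=U+0038
Byte[3]=D0: 2-byte lead, need 1 cont bytes. acc=0x10
Byte[4]=9F: continuation. acc=(acc<<6)|0x1F=0x41F
Completed: cp=U+041F (starts at byte 3)
Byte[5]=C3: 2-byte lead, need 1 cont bytes. acc=0x3
Byte[6]=99: continuation. acc=(acc<<6)|0x19=0xD9
Completed: cp=U+00D9 (starts at byte 5)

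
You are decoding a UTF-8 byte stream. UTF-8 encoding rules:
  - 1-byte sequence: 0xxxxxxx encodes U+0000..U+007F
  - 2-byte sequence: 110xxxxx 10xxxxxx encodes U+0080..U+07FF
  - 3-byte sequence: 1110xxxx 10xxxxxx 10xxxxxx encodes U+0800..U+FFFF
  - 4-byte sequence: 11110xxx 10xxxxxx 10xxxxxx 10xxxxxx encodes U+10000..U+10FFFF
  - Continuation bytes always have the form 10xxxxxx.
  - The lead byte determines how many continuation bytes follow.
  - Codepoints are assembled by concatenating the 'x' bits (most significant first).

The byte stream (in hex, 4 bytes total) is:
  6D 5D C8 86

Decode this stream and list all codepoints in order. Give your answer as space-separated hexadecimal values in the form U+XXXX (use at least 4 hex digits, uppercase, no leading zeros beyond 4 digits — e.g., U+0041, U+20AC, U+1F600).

Byte[0]=6D: 1-byte ASCII. cp=U+006D
Byte[1]=5D: 1-byte ASCII. cp=U+005D
Byte[2]=C8: 2-byte lead, need 1 cont bytes. acc=0x8
Byte[3]=86: continuation. acc=(acc<<6)|0x06=0x206
Completed: cp=U+0206 (starts at byte 2)

Answer: U+006D U+005D U+0206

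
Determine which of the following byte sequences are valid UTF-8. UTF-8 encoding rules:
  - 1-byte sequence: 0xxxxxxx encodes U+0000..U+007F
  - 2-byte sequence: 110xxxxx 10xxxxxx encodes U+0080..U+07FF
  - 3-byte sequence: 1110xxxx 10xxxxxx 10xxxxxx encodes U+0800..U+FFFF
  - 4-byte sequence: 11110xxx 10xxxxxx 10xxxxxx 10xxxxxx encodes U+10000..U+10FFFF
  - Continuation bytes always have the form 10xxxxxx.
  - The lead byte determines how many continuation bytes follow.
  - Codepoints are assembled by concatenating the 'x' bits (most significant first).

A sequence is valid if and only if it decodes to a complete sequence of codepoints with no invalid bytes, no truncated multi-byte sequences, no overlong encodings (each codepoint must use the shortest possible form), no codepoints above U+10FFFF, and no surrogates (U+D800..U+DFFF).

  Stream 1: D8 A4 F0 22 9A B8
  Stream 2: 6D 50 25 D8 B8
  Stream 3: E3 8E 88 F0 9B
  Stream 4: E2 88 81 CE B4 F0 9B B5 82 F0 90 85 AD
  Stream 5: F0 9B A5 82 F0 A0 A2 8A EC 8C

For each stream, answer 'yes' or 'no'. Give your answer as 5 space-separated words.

Stream 1: error at byte offset 3. INVALID
Stream 2: decodes cleanly. VALID
Stream 3: error at byte offset 5. INVALID
Stream 4: decodes cleanly. VALID
Stream 5: error at byte offset 10. INVALID

Answer: no yes no yes no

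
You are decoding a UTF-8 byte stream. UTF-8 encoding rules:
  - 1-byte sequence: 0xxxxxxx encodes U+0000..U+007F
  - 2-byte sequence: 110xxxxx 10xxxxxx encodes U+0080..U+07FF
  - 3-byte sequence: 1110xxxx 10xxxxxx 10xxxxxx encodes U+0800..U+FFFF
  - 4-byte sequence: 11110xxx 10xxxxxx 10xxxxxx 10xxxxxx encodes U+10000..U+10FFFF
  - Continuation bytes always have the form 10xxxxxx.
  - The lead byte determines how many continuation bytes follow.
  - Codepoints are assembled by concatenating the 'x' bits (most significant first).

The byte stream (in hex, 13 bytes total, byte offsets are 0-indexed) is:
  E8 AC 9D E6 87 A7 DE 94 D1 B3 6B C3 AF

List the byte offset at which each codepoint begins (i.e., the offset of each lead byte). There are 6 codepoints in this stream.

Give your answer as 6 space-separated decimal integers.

Answer: 0 3 6 8 10 11

Derivation:
Byte[0]=E8: 3-byte lead, need 2 cont bytes. acc=0x8
Byte[1]=AC: continuation. acc=(acc<<6)|0x2C=0x22C
Byte[2]=9D: continuation. acc=(acc<<6)|0x1D=0x8B1D
Completed: cp=U+8B1D (starts at byte 0)
Byte[3]=E6: 3-byte lead, need 2 cont bytes. acc=0x6
Byte[4]=87: continuation. acc=(acc<<6)|0x07=0x187
Byte[5]=A7: continuation. acc=(acc<<6)|0x27=0x61E7
Completed: cp=U+61E7 (starts at byte 3)
Byte[6]=DE: 2-byte lead, need 1 cont bytes. acc=0x1E
Byte[7]=94: continuation. acc=(acc<<6)|0x14=0x794
Completed: cp=U+0794 (starts at byte 6)
Byte[8]=D1: 2-byte lead, need 1 cont bytes. acc=0x11
Byte[9]=B3: continuation. acc=(acc<<6)|0x33=0x473
Completed: cp=U+0473 (starts at byte 8)
Byte[10]=6B: 1-byte ASCII. cp=U+006B
Byte[11]=C3: 2-byte lead, need 1 cont bytes. acc=0x3
Byte[12]=AF: continuation. acc=(acc<<6)|0x2F=0xEF
Completed: cp=U+00EF (starts at byte 11)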